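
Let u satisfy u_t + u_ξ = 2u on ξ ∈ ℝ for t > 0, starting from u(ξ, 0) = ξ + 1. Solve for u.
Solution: Substitute u = exp(2t)w.
Then u_t = exp(2t)(w_t + 2w), u_ξ = exp(2t)w_ξ; substituting and dividing by exp(2t), the lower-order terms cancel: w_t + w_ξ = 0 (standard advection equation).
Data for w: w(ξ,0) = u(ξ,0) = ξ + 1.
By characteristics (dξ/dt = 1), w(ξ,t) = f(ξ - t) with f = w(·, 0).
So w(ξ,t) = -t + ξ + 1, and u(ξ,t) = exp(2t)w(ξ,t).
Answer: u(ξ, t) = -texp(2t) + ξexp(2t) + exp(2t)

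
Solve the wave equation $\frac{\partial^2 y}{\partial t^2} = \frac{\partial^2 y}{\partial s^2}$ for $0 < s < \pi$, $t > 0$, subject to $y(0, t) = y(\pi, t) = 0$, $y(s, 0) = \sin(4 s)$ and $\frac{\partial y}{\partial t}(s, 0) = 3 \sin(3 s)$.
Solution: Using separation of variables $y = X(s)T(t)$:
Eigenfunctions: $\sin(ns)$, $n = 1, 2, 3, \ldots$
General solution: $y(s, t) = \sum [A_n \cos(n t) + B_n \sin(n t)] \sin(ns)$
From $y(s,0) = \sin(4 s)$: $A_4=1$. From $y_t(s,0) = 3 \sin(3 s)$, using $y_t(s,0) = \sum \omega_n B_n \sin(ns)$ with $\omega_n = n$: $B_3 = 3/3 = 1$.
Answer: $y(s, t) = \sin(3 s) \sin(3 t) + \sin(4 s) \cos(4 t)$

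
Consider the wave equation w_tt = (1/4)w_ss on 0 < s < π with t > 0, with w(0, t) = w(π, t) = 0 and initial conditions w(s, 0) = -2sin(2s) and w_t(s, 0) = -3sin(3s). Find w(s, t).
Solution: Using separation of variables w = X(s)T(t):
Eigenfunctions: sin(ns), n = 1, 2, 3, ...
General solution: w(s, t) = Σ [A_n cos(n t/2) + B_n sin(n t/2)] sin(ns)
From w(s,0) = -2sin(2s): A_2=-2. From w_t(s,0) = -3sin(3s), using w_t(s,0) = Σ ω_n B_n sin(ns) with ω_n = n/2: B_3 = (-3)/(3/2) = -2.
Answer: w(s, t) = -2sin(2s)cos(t) - 2sin(3s)sin(3t/2)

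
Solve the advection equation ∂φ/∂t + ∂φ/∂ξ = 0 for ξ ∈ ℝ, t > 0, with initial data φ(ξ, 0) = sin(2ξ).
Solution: By characteristics (dξ/dt = 1), φ(ξ,t) = f(ξ - t) with f = φ(·, 0).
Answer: φ(ξ, t) = -sin(2t - 2ξ)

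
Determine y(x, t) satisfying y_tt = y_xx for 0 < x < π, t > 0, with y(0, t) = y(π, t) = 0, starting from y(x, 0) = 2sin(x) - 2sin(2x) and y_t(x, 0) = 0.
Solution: Separating variables: y = Σ [A_n cos(ω_n t) + B_n sin(ω_n t)] sin(nx), ω_n = n. From ICs: A_1=2, A_2=-2.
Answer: y(x, t) = 2sin(x)cos(t) - 2sin(2x)cos(2t)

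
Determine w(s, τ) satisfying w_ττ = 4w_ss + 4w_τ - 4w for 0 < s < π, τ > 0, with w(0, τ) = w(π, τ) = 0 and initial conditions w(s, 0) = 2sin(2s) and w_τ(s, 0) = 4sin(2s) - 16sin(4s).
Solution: Substitute w = exp(2τ)u.
Then w_τ = exp(2τ)(u_τ + 2u), w_ττ = exp(2τ)(u_ττ + 4u_τ + 4u), w_ss = exp(2τ)u_ss; substituting and dividing by exp(2τ), the lower-order terms cancel: u_ττ = 4u_ss (standard wave equation).
Data for u: u(s,0) = w(s,0) = 2sin(2s); u_τ(s,0) = w_τ(s,0) - 2w(s,0) = -16sin(4s). The boundary conditions carry over: u(0,τ) = u(π,τ) = 0.
Separating variables: u = Σ [A_n cos(ω_n τ) + B_n sin(ω_n τ)] sin(ns), ω_n = 2n. From ICs (B_n = velocity coefficient / ω_n): A_2=2, B_4=-2.
So u(s,τ) = 2sin(2s)cos(4τ) - 2sin(4s)sin(8τ), and w(s,τ) = exp(2τ)u(s,τ).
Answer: w(s, τ) = 2exp(2τ)sin(2s)cos(4τ) - 2exp(2τ)sin(4s)sin(8τ)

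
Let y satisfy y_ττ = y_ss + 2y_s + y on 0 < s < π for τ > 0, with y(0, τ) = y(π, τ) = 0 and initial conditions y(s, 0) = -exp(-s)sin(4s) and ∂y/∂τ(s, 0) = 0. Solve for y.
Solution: Substitute y = exp(-s)u.
Then y_s = exp(-s)(u_s - u), y_ss = exp(-s)(u_ss - 2u_s + u), y_ττ = exp(-s)u_ττ; substituting and dividing by exp(-s), the lower-order terms cancel: u_ττ = u_ss (standard wave equation).
Data for u: u(s,0) = exp(s)y(s,0) = -sin(4s); u_τ(s,0) = exp(s)y_τ(s,0) = 0. The boundary conditions carry over: u(0,τ) = u(π,τ) = 0.
Separating variables: u = Σ [A_n cos(ω_n τ) + B_n sin(ω_n τ)] sin(ns), ω_n = n. From ICs: A_4=-1.
So u(s,τ) = -sin(4s)cos(4τ), and y(s,τ) = exp(-s)u(s,τ).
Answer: y(s, τ) = -exp(-s)sin(4s)cos(4τ)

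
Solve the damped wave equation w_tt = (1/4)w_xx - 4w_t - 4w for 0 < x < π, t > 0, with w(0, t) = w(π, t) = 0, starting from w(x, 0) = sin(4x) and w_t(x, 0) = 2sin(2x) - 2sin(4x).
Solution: Substitute w = exp(-2t)u.
Then w_t = exp(-2t)(u_t - 2u), w_tt = exp(-2t)(u_tt - 4u_t + 4u), w_xx = exp(-2t)u_xx; substituting and dividing by exp(-2t), the lower-order terms cancel: u_tt = (1/4)u_xx (standard wave equation).
Data for u: u(x,0) = w(x,0) = sin(4x); u_t(x,0) = w_t(x,0) + 2w(x,0) = 2sin(2x). The boundary conditions carry over: u(0,t) = u(π,t) = 0.
Separating variables: u = Σ [A_n cos(ω_n t) + B_n sin(ω_n t)] sin(nx), ω_n = n/2. From ICs (B_n = velocity coefficient / ω_n): A_4=1, B_2=2.
So u(x,t) = 2sin(t)sin(2x) + sin(4x)cos(2t), and w(x,t) = exp(-2t)u(x,t).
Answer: w(x, t) = 2exp(-2t)sin(t)sin(2x) + exp(-2t)sin(4x)cos(2t)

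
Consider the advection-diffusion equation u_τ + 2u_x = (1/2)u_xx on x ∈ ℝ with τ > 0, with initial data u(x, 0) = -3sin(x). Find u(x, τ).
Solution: Change to a moving frame: let η = x - 2τ, σ = τ and write u(x,τ) = w(η,σ).
By the chain rule u_τ = w_σ - 2w_η, u_x = w_η, u_xx = w_ηη.
Then u_τ + 2u_x = w_σ: the advection term cancels and the PDE becomes the heat equation w_σ = (1/2)w_ηη on η ∈ ℝ.
Initial data: w(η,0) = u(η,0) = -3sin(η).
On η ∈ ℝ each mode satisfies (sin(nη))″ = -n² sin(nη), so exp(-n²σ/2) sin(nη) solves the heat equation; by superposition w(η,σ) = Σ c_n exp(-n²σ/2) sin(nη).
Reading off the coefficients: c_1=-3, so w(η,σ) = -3exp(-σ/2)sin(η).
Substituting back η = x - 2τ, σ = τ: u(x,τ) = w(x - 2τ, τ).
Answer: u(x, τ) = -3exp(-τ/2)sin(x - 2τ)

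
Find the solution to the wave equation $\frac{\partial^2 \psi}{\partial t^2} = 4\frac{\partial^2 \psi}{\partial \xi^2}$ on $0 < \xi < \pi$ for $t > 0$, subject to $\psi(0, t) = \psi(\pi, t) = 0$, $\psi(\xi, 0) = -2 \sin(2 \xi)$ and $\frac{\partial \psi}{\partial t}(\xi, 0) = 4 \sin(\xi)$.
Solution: Separating variables: $\psi = \sum [A_n \cos(\omega_n t) + B_n \sin(\omega_n t)] \sin(n\xi)$, $\omega_n = 2n$. From ICs ($B_n$ = velocity coefficient / $\omega_n$): $A_2=-2, B_1=2$.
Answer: $\psi(\xi, t) = 2 \sin(\xi) \sin(2 t) - 2 \sin(2 \xi) \cos(4 t)$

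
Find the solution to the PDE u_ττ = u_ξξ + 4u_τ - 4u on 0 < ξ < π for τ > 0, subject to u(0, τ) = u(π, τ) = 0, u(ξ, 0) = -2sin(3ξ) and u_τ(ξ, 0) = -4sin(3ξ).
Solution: Substitute u = exp(2τ)w.
Then u_τ = exp(2τ)(w_τ + 2w), u_ττ = exp(2τ)(w_ττ + 4w_τ + 4w), u_ξξ = exp(2τ)w_ξξ; substituting and dividing by exp(2τ), the lower-order terms cancel: w_ττ = w_ξξ (standard wave equation).
Data for w: w(ξ,0) = u(ξ,0) = -2sin(3ξ); w_τ(ξ,0) = u_τ(ξ,0) - 2u(ξ,0) = 0. The boundary conditions carry over: w(0,τ) = w(π,τ) = 0.
Separating variables: w = Σ [A_n cos(ω_n τ) + B_n sin(ω_n τ)] sin(nξ), ω_n = n. From ICs: A_3=-2.
So w(ξ,τ) = -2sin(3ξ)cos(3τ), and u(ξ,τ) = exp(2τ)w(ξ,τ).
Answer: u(ξ, τ) = -2exp(2τ)sin(3ξ)cos(3τ)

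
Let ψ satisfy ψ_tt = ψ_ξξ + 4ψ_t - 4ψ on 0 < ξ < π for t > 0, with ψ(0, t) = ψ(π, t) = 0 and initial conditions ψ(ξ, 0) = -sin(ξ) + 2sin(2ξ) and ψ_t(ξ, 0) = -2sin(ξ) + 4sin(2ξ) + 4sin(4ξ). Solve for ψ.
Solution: Substitute ψ = exp(2t)u, i.e. u = exp(-2t)ψ.
By the product rule, ψ_t = exp(2t)(u_t + 2u), ψ_tt = exp(2t)(u_tt + 4u_t + 4u), ψ_ξξ = exp(2t)u_ξξ.
Substituting into the PDE and dividing by exp(2t): u_tt + 4u_t + 4u = u_ξξ + 4(u_t + 2u) - 4u.
The lower-order terms cancel, leaving the standard wave equation u_tt = u_ξξ.
Initial data for u: u(ξ,0) = ψ(ξ,0) = -sin(ξ) + 2sin(2ξ); u_t(ξ,0) = ψ_t(ξ,0) - 2ψ(ξ,0) = 4sin(4ξ). The boundary conditions carry over: u(0,t) = u(π,t) = 0.
Solve for u:
  Using separation of variables u = X(ξ)T(t):
  Eigenfunctions: sin(nξ), n = 1, 2, 3, ...
  General solution: u(ξ, t) = Σ [A_n cos(n t) + B_n sin(n t)] sin(nξ)
  From u(ξ,0) = -sin(ξ) + 2sin(2ξ): A_1=-1, A_2=2. From u_t(ξ,0) = 4sin(4ξ), using u_t(ξ,0) = Σ ω_n B_n sin(nξ) with ω_n = n: B_4 = 4/4 = 1.
Hence u(ξ,t) = sin(4t)sin(4ξ) - sin(ξ)cos(t) + 2sin(2ξ)cos(2t).
Transform back: ψ(ξ,t) = exp(2t)u(ξ,t).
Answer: ψ(ξ, t) = exp(2t)sin(4t)sin(4ξ) - exp(2t)sin(ξ)cos(t) + 2exp(2t)sin(2ξ)cos(2t)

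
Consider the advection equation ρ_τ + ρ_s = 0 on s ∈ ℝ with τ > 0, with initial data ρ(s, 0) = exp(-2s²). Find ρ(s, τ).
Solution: By characteristics (ds/dτ = 1), ρ(s,τ) = f(s - τ) with f = ρ(·, 0).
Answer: ρ(s, τ) = exp(-2(s - τ)²)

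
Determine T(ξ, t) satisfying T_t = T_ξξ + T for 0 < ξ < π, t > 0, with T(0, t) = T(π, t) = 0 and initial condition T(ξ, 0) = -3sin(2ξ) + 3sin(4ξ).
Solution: Substitute T = exp(t)u, i.e. u = exp(-t)T.
By the product rule, T_t = exp(t)(u_t + u), T_ξξ = exp(t)u_ξξ.
Substituting into the PDE and dividing by exp(t): u_t + u = u_ξξ + u.
The lower-order terms cancel, leaving the standard heat equation u_t = u_ξξ.
Initial data for u: u(ξ,0) = T(ξ,0) = -3sin(2ξ) + 3sin(4ξ). The boundary conditions carry over: u(0,t) = u(π,t) = 0.
Solve for u:
  Using separation of variables u = X(ξ)G(t):
  Eigenfunctions: sin(nξ), n = 1, 2, 3, ...
  General solution: u(ξ, t) = Σ c_n sin(nξ) exp(-n² t)
  Matching u(ξ,0) = -3sin(2ξ) + 3sin(4ξ) term by term: c_2=-3, c_4=3.
Hence u(ξ,t) = -3exp(-4t)sin(2ξ) + 3exp(-16t)sin(4ξ).
Transform back: T(ξ,t) = exp(t)u(ξ,t).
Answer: T(ξ, t) = -3exp(-3t)sin(2ξ) + 3exp(-15t)sin(4ξ)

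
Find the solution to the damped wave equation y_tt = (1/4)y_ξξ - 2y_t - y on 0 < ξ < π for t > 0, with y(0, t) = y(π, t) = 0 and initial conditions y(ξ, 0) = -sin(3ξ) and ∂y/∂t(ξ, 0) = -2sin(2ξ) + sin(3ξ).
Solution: Substitute y = exp(-t)u.
Then y_t = exp(-t)(u_t - u), y_tt = exp(-t)(u_tt - 2u_t + u), y_ξξ = exp(-t)u_ξξ; substituting and dividing by exp(-t), the lower-order terms cancel: u_tt = (1/4)u_ξξ (standard wave equation).
Data for u: u(ξ,0) = y(ξ,0) = -sin(3ξ); u_t(ξ,0) = y_t(ξ,0) + y(ξ,0) = -2sin(2ξ). The boundary conditions carry over: u(0,t) = u(π,t) = 0.
Separating variables: u = Σ [A_n cos(ω_n t) + B_n sin(ω_n t)] sin(nξ), ω_n = n/2. From ICs (B_n = velocity coefficient / ω_n): A_3=-1, B_2=-2.
So u(ξ,t) = -2sin(t)sin(2ξ) - sin(3ξ)cos(3t/2), and y(ξ,t) = exp(-t)u(ξ,t).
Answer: y(ξ, t) = -2exp(-t)sin(t)sin(2ξ) - exp(-t)sin(3ξ)cos(3t/2)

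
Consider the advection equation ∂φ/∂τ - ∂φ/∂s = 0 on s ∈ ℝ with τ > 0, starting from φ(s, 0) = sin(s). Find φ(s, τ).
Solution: By characteristics (ds/dτ = -1), φ(s,τ) = f(s + τ) with f = φ(·, 0).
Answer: φ(s, τ) = sin(s + τ)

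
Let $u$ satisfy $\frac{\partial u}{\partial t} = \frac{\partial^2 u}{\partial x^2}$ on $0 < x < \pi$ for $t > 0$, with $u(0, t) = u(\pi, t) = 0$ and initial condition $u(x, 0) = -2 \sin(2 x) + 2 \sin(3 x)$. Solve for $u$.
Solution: Separating variables: $u = \sum c_n e^{-n^2t} \sin(nx)$. From $u(x,0) = -2 \sin(2 x) + 2 \sin(3 x)$: $c_2=-2, c_3=2$.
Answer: $u(x, t) = -2 e^{-4 t} \sin(2 x) + 2 e^{-9 t} \sin(3 x)$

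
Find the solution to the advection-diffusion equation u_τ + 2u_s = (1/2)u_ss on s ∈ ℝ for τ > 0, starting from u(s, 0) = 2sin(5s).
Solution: Change to a moving frame: let η = s - 2τ, σ = τ and write u(s,τ) = w(η,σ).
By the chain rule u_τ = w_σ - 2w_η, u_s = w_η, u_ss = w_ηη.
Then u_τ + 2u_s = w_σ: the advection term cancels and the PDE becomes the heat equation w_σ = (1/2)w_ηη on η ∈ ℝ.
Initial data: w(η,0) = u(η,0) = 2sin(5η).
On η ∈ ℝ each mode satisfies (sin(nη))″ = -n² sin(nη), so exp(-n²σ/2) sin(nη) solves the heat equation; by superposition w(η,σ) = Σ c_n exp(-n²σ/2) sin(nη).
Reading off the coefficients: c_5=2, so w(η,σ) = 2exp(-25σ/2)sin(5η).
Substituting back η = s - 2τ, σ = τ: u(s,τ) = w(s - 2τ, τ).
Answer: u(s, τ) = 2exp(-25τ/2)sin(5s - 10τ)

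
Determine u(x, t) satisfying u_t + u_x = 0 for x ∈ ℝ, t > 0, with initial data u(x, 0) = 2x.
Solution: By method of characteristics (waves move right with speed 1):
Along characteristics x - t = const, u is constant, so u(x,t) = f(x - t) with f = u(·, 0).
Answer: u(x, t) = -2t + 2x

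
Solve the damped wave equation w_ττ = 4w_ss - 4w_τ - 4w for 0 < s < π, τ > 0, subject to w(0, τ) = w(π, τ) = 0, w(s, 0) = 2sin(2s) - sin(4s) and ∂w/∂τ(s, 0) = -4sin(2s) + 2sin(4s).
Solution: Substitute w = exp(-2τ)u.
Then w_τ = exp(-2τ)(u_τ - 2u), w_ττ = exp(-2τ)(u_ττ - 4u_τ + 4u), w_ss = exp(-2τ)u_ss; substituting and dividing by exp(-2τ), the lower-order terms cancel: u_ττ = 4u_ss (standard wave equation).
Data for u: u(s,0) = w(s,0) = 2sin(2s) - sin(4s); u_τ(s,0) = w_τ(s,0) + 2w(s,0) = 0. The boundary conditions carry over: u(0,τ) = u(π,τ) = 0.
Separating variables: u = Σ [A_n cos(ω_n τ) + B_n sin(ω_n τ)] sin(ns), ω_n = 2n. From ICs: A_2=2, A_4=-1.
So u(s,τ) = 2sin(2s)cos(4τ) - sin(4s)cos(8τ), and w(s,τ) = exp(-2τ)u(s,τ).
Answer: w(s, τ) = 2exp(-2τ)sin(2s)cos(4τ) - exp(-2τ)sin(4s)cos(8τ)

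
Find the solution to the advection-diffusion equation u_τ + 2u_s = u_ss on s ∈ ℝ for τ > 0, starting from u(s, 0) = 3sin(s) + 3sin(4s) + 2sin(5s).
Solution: Moving frame: η = s - 2τ, σ = τ, u = w(η,σ), so u_τ = w_σ - 2w_η and u_ss = w_ηη.
Hence u_τ + 2u_s = w_σ and the PDE becomes the heat equation w_σ = w_ηη on η ∈ ℝ.
Initial data: w(η,0) = u(η,0) = 3sin(η) + 3sin(4η) + 2sin(5η). Each mode sin(nη) decays as exp(-n²σ) on ℝ, so w(η,σ) = Σ c_n exp(-n²σ) sin(nη) with c_1=3, c_4=3, c_5=2: w(η,σ) = 3exp(-σ)sin(η) + 3exp(-16σ)sin(4η) + 2exp(-25σ)sin(5η).
Substituting back: u(s,τ) = w(s - 2τ, τ).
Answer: u(s, τ) = 3exp(-τ)sin(s - 2τ) + 3exp(-16τ)sin(4s - 8τ) + 2exp(-25τ)sin(5s - 10τ)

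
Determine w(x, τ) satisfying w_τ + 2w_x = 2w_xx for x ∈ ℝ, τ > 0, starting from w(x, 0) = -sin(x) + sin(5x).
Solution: Moving frame: η = x - 2τ, σ = τ, w = u(η,σ), so w_τ = u_σ - 2u_η and w_xx = u_ηη.
Hence w_τ + 2w_x = u_σ and the PDE becomes the heat equation u_σ = 2u_ηη on η ∈ ℝ.
Initial data: u(η,0) = w(η,0) = -sin(η) + sin(5η). Each mode sin(nη) decays as exp(-2n²σ) on ℝ, so u(η,σ) = Σ c_n exp(-2n²σ) sin(nη) with c_1=-1, c_5=1: u(η,σ) = -exp(-2σ)sin(η) + exp(-50σ)sin(5η).
Substituting back: w(x,τ) = u(x - 2τ, τ).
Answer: w(x, τ) = -exp(-2τ)sin(x - 2τ) + exp(-50τ)sin(5x - 10τ)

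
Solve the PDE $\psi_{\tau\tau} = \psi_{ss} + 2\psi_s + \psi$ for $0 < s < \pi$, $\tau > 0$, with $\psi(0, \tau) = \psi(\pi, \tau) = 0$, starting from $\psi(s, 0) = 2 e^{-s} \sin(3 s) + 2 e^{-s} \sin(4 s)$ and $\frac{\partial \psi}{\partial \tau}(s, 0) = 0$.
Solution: Substitute $\psi = e^{-s}u$, i.e. $u = e^{s}\psi$.
By the product rule, $\psi_s = e^{-s}(u_s - u)$, $\psi_{ss} = e^{-s}(u_{ss} - 2u_s + u)$, $\psi_{\tau\tau} = e^{-s}u_{\tau\tau}$.
Substituting into the PDE and dividing by $e^{-s}$: $u_{\tau\tau} = (u_{ss} - 2u_s + u) + 2(u_s - u) + u$.
The lower-order terms cancel, leaving the standard wave equation $u_{\tau\tau} = u_{ss}$.
Initial data for $u$: $u(s,0) = e^{s}\psi(s,0) = 2 \sin(3 s) + 2 \sin(4 s)$; $u_{\tau}(s,0) = e^{s}\psi_{\tau}(s,0) = 0$. The boundary conditions carry over: $u(0,\tau) = u(\pi,\tau) = 0$.
Solve for $u$:
  Using separation of variables $u = X(s)T(\tau)$:
  Eigenfunctions: $\sin(ns)$, $n = 1, 2, 3, \ldots$
  General solution: $u(s, \tau) = \sum [A_n \cos(n \tau) + B_n \sin(n \tau)] \sin(ns)$
  From $u(s,0) = 2 \sin(3 s) + 2 \sin(4 s)$: $A_3=2, A_4=2$. From $u_{\tau}(s,0) = 0$: all $B_n = 0$.
Hence $u(s,\tau) = 2 \sin(3 s) \cos(3 \tau) + 2 \sin(4 s) \cos(4 \tau)$.
Transform back: $\psi(s,\tau) = e^{-s}u(s,\tau)$.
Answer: $\psi(s, \tau) = 2 e^{-s} \sin(3 s) \cos(3 \tau) + 2 e^{-s} \sin(4 s) \cos(4 \tau)$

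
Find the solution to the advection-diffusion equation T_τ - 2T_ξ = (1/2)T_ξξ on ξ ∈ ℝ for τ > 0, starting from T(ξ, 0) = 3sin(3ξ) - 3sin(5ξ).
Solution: Moving frame: η = ξ + 2τ, σ = τ, T = u(η,σ), so T_τ = u_σ + 2u_η and T_ξξ = u_ηη.
Hence T_τ - 2T_ξ = u_σ and the PDE becomes the heat equation u_σ = (1/2)u_ηη on η ∈ ℝ.
Initial data: u(η,0) = T(η,0) = 3sin(3η) - 3sin(5η). Each mode sin(nη) decays as exp(-n²σ/2) on ℝ, so u(η,σ) = Σ c_n exp(-n²σ/2) sin(nη) with c_3=3, c_5=-3: u(η,σ) = 3exp(-9σ/2)sin(3η) - 3exp(-25σ/2)sin(5η).
Substituting back: T(ξ,τ) = u(ξ + 2τ, τ).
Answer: T(ξ, τ) = 3exp(-9τ/2)sin(3ξ + 6τ) - 3exp(-25τ/2)sin(5ξ + 10τ)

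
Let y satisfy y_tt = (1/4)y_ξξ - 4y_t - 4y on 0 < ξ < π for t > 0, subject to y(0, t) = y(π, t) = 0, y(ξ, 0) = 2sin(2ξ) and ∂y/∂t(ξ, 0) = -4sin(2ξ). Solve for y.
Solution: Substitute y = exp(-2t)u, i.e. u = exp(2t)y.
By the product rule, y_t = exp(-2t)(u_t - 2u), y_tt = exp(-2t)(u_tt - 4u_t + 4u), y_ξξ = exp(-2t)u_ξξ.
Substituting into the PDE and dividing by exp(-2t): u_tt - 4u_t + 4u = (1/4)u_ξξ - 4(u_t - 2u) - 4u.
The lower-order terms cancel, leaving the standard wave equation u_tt = (1/4)u_ξξ.
Initial data for u: u(ξ,0) = y(ξ,0) = 2sin(2ξ); u_t(ξ,0) = y_t(ξ,0) + 2y(ξ,0) = 0. The boundary conditions carry over: u(0,t) = u(π,t) = 0.
Solve for u:
  Using separation of variables u = X(ξ)T(t):
  Eigenfunctions: sin(nξ), n = 1, 2, 3, ...
  General solution: u(ξ, t) = Σ [A_n cos(n t/2) + B_n sin(n t/2)] sin(nξ)
  From u(ξ,0) = 2sin(2ξ): A_2=2. From u_t(ξ,0) = 0: all B_n = 0.
Hence u(ξ,t) = 2sin(2ξ)cos(t).
Transform back: y(ξ,t) = exp(-2t)u(ξ,t).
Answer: y(ξ, t) = 2exp(-2t)sin(2ξ)cos(t)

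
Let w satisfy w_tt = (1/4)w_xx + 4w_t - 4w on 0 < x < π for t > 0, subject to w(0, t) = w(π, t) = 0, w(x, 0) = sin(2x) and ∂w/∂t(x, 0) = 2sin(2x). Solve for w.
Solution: Substitute w = exp(2t)u, i.e. u = exp(-2t)w.
By the product rule, w_t = exp(2t)(u_t + 2u), w_tt = exp(2t)(u_tt + 4u_t + 4u), w_xx = exp(2t)u_xx.
Substituting into the PDE and dividing by exp(2t): u_tt + 4u_t + 4u = (1/4)u_xx + 4(u_t + 2u) - 4u.
The lower-order terms cancel, leaving the standard wave equation u_tt = (1/4)u_xx.
Initial data for u: u(x,0) = w(x,0) = sin(2x); u_t(x,0) = w_t(x,0) - 2w(x,0) = 0. The boundary conditions carry over: u(0,t) = u(π,t) = 0.
Solve for u:
  Using separation of variables u = X(x)T(t):
  Eigenfunctions: sin(nx), n = 1, 2, 3, ...
  General solution: u(x, t) = Σ [A_n cos(n t/2) + B_n sin(n t/2)] sin(nx)
  From u(x,0) = sin(2x): A_2=1. From u_t(x,0) = 0: all B_n = 0.
Hence u(x,t) = sin(2x)cos(t).
Transform back: w(x,t) = exp(2t)u(x,t).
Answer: w(x, t) = exp(2t)sin(2x)cos(t)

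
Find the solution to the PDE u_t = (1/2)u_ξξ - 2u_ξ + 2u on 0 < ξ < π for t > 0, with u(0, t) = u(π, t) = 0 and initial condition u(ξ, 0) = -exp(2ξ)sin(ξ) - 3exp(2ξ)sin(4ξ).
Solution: Substitute u = exp(2ξ)w.
Then u_ξ = exp(2ξ)(w_ξ + 2w), u_ξξ = exp(2ξ)(w_ξξ + 4w_ξ + 4w), u_t = exp(2ξ)w_t; substituting and dividing by exp(2ξ), the lower-order terms cancel: w_t = (1/2)w_ξξ (standard heat equation).
Data for w: w(ξ,0) = exp(-2ξ)u(ξ,0) = -sin(ξ) - 3sin(4ξ). The boundary conditions carry over: w(0,t) = w(π,t) = 0.
Separating variables: w = Σ c_n exp(-n²t/2) sin(nξ). From w(ξ,0) = -sin(ξ) - 3sin(4ξ): c_1=-1, c_4=-3.
So w(ξ,t) = -3exp(-8t)sin(4ξ) - exp(-t/2)sin(ξ), and u(ξ,t) = exp(2ξ)w(ξ,t).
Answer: u(ξ, t) = -3exp(-8t)exp(2ξ)sin(4ξ) - exp(-t/2)exp(2ξ)sin(ξ)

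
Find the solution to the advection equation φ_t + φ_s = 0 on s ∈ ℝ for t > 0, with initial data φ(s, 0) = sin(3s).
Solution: By method of characteristics (waves move right with speed 1):
Along characteristics s - t = const, φ is constant, so φ(s,t) = f(s - t) with f = φ(·, 0).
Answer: φ(s, t) = sin(3s - 3t)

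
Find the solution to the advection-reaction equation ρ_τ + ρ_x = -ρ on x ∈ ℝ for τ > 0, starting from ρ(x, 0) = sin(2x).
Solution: Substitute ρ = exp(-τ)u, i.e. u = exp(τ)ρ.
By the product rule, ρ_τ = exp(-τ)(u_τ - u), ρ_x = exp(-τ)u_x.
Substituting into the PDE and dividing by exp(-τ): u_τ - u + u_x = -u.
The lower-order terms cancel, leaving the standard advection equation u_τ + u_x = 0.
Initial data for u: u(x,0) = ρ(x,0) = sin(2x).
Solve for u:
  By method of characteristics (waves move right with speed 1):
  Along characteristics x - τ = const, u is constant, so u(x,τ) = f(x - τ) with f = u(·, 0).
Hence u(x,τ) = sin(2x - 2τ).
Transform back: ρ(x,τ) = exp(-τ)u(x,τ).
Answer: ρ(x, τ) = exp(-τ)sin(2x - 2τ)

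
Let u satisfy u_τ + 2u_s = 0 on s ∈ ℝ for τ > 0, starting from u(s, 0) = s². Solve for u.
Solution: By characteristics (ds/dτ = 2), u(s,τ) = f(s - 2τ) with f = u(·, 0).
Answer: u(s, τ) = s² - 4sτ + 4τ²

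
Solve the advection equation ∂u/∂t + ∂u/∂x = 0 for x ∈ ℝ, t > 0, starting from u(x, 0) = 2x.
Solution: By method of characteristics (waves move right with speed 1):
Along characteristics x - t = const, u is constant, so u(x,t) = f(x - t) with f = u(·, 0).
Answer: u(x, t) = -2t + 2x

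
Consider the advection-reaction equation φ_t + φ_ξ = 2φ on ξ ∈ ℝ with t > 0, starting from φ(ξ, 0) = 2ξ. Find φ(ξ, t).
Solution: Substitute φ = exp(2t)u.
Then φ_t = exp(2t)(u_t + 2u), φ_ξ = exp(2t)u_ξ; substituting and dividing by exp(2t), the lower-order terms cancel: u_t + u_ξ = 0 (standard advection equation).
Data for u: u(ξ,0) = φ(ξ,0) = 2ξ.
By characteristics (dξ/dt = 1), u(ξ,t) = f(ξ - t) with f = u(·, 0).
So u(ξ,t) = -2t + 2ξ, and φ(ξ,t) = exp(2t)u(ξ,t).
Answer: φ(ξ, t) = -2texp(2t) + 2ξexp(2t)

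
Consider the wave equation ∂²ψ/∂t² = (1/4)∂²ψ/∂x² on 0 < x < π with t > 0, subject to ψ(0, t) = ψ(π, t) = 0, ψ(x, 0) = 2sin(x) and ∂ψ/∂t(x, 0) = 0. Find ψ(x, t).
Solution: Using separation of variables ψ = X(x)T(t):
Eigenfunctions: sin(nx), n = 1, 2, 3, ...
General solution: ψ(x, t) = Σ [A_n cos(n t/2) + B_n sin(n t/2)] sin(nx)
From ψ(x,0) = 2sin(x): A_1=2. From ψ_t(x,0) = 0: all B_n = 0.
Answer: ψ(x, t) = 2sin(x)cos(t/2)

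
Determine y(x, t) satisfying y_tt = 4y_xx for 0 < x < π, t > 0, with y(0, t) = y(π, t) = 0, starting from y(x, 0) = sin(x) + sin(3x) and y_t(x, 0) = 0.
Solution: Using separation of variables y = X(x)T(t):
Eigenfunctions: sin(nx), n = 1, 2, 3, ...
General solution: y(x, t) = Σ [A_n cos(2n t) + B_n sin(2n t)] sin(nx)
From y(x,0) = sin(x) + sin(3x): A_1=1, A_3=1. From y_t(x,0) = 0: all B_n = 0.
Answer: y(x, t) = sin(x)cos(2t) + sin(3x)cos(6t)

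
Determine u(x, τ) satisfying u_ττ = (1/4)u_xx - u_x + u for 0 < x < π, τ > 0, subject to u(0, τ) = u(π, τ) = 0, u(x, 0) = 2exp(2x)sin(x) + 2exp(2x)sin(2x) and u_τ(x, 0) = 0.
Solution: Substitute u = exp(2x)w.
Then u_x = exp(2x)(w_x + 2w), u_xx = exp(2x)(w_xx + 4w_x + 4w), u_ττ = exp(2x)w_ττ; substituting and dividing by exp(2x), the lower-order terms cancel: w_ττ = (1/4)w_xx (standard wave equation).
Data for w: w(x,0) = exp(-2x)u(x,0) = 2sin(x) + 2sin(2x); w_τ(x,0) = exp(-2x)u_τ(x,0) = 0. The boundary conditions carry over: w(0,τ) = w(π,τ) = 0.
Separating variables: w = Σ [A_n cos(ω_n τ) + B_n sin(ω_n τ)] sin(nx), ω_n = n/2. From ICs: A_1=2, A_2=2.
So w(x,τ) = 2sin(x)cos(τ/2) + 2sin(2x)cos(τ), and u(x,τ) = exp(2x)w(x,τ).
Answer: u(x, τ) = 2exp(2x)sin(x)cos(τ/2) + 2exp(2x)sin(2x)cos(τ)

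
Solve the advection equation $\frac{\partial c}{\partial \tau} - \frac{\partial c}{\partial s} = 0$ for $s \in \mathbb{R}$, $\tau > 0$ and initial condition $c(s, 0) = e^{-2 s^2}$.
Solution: By characteristics ($ds/d\tau = -1$), $c(s,\tau) = f(s + \tau)$ with $f = c( \cdot , 0)$.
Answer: $c(s, \tau) = e^{-2 (\tau + s)^2}$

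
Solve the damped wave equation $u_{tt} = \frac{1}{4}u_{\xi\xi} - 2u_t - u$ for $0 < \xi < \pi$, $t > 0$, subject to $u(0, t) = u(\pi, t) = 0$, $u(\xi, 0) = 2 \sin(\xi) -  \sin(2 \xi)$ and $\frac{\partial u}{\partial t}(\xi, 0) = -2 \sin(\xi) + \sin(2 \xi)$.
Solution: Substitute $u = e^{-t}w$.
Then $u_t = e^{-t}(w_t - w)$, $u_{tt} = e^{-t}(w_{tt} - 2w_t + w)$, $u_{\xi\xi} = e^{-t}w_{\xi\xi}$; substituting and dividing by $e^{-t}$, the lower-order terms cancel: $w_{tt} = \frac{1}{4}w_{\xi\xi}$ (standard wave equation).
Data for $w$: $w(\xi,0) = u(\xi,0) = 2 \sin(\xi) - \sin(2 \xi)$; $w_t(\xi,0) = u_t(\xi,0) + u(\xi,0) = 0$. The boundary conditions carry over: $w(0,t) = w(\pi,t) = 0$.
Separating variables: $w = \sum [A_n \cos(\omega_n t) + B_n \sin(\omega_n t)] \sin(n\xi)$, $\omega_n = n/2$. From ICs: $A_1=2, A_2=-1$.
So $w(\xi,t) = 2 \sin(\xi) \cos(t/2) - \sin(2 \xi) \cos(t)$, and $u(\xi,t) = e^{-t}w(\xi,t)$.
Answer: $u(\xi, t) = 2 e^{-t} \sin(\xi) \cos(t/2) -  e^{-t} \sin(2 \xi) \cos(t)$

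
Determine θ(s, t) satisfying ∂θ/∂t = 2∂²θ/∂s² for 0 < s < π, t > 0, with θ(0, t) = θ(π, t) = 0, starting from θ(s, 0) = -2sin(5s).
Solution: Using separation of variables θ = X(s)G(t):
Eigenfunctions: sin(ns), n = 1, 2, 3, ...
General solution: θ(s, t) = Σ c_n sin(ns) exp(-2n² t)
Matching θ(s,0) = -2sin(5s) term by term: c_5=-2.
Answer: θ(s, t) = -2exp(-50t)sin(5s)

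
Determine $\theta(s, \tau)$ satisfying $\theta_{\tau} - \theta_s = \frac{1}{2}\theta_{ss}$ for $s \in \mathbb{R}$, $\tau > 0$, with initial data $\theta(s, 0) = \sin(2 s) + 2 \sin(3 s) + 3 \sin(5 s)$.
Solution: Change to a moving frame: let $\eta = s + \tau$, $\sigma = \tau$ and write $\theta(s,\tau) = u(\eta,\sigma)$.
By the chain rule $\theta_{\tau} = u_{\sigma} + u_{\eta}$, $\theta_s = u_{\eta}$, $\theta_{ss} = u_{\eta\eta}$.
Then $\theta_{\tau} - \theta_s = u_{\sigma}$: the advection term cancels and the PDE becomes the heat equation $u_{\sigma} = \frac{1}{2}u_{\eta\eta}$ on $\eta \in \mathbb{R}$.
Initial data: $u(\eta,0) = \theta(\eta,0) = \sin(2 \eta) + 2 \sin(3 \eta) + 3 \sin(5 \eta)$.
On $\eta \in \mathbb{R}$ each mode satisfies $(\sin(n\eta))'' = -n^2 \sin(n\eta)$, so $e^{-n^2\sigma/2} \sin(n\eta)$ solves the heat equation; by superposition $u(\eta,\sigma) = \sum c_n e^{-n^2\sigma/2} \sin(n\eta)$.
Reading off the coefficients: $c_2=1, c_3=2, c_5=3$, so $u(\eta,\sigma) = e^{-2 \sigma} \sin(2 \eta) + 2 e^{-9 \sigma/2} \sin(3 \eta) + 3 e^{-25 \sigma/2} \sin(5 \eta)$.
Substituting back $\eta = s + \tau$, $\sigma = \tau$: $\theta(s,\tau) = u(s + \tau, \tau)$.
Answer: $\theta(s, \tau) = e^{-2 \tau} \sin(2 \tau + 2 s) + 2 e^{-9 \tau/2} \sin(3 \tau + 3 s) + 3 e^{-25 \tau/2} \sin(5 \tau + 5 s)$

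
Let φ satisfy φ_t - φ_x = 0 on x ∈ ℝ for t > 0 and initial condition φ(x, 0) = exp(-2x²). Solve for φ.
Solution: By method of characteristics (waves move left with speed 1):
Along characteristics x + t = const, φ is constant, so φ(x,t) = f(x + t) with f = φ(·, 0).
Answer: φ(x, t) = exp(-2(t + x)²)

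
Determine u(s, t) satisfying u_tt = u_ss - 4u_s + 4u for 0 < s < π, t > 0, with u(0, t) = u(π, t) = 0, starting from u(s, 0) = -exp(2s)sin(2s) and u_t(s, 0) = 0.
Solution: Substitute u = exp(2s)w, i.e. w = exp(-2s)u.
By the product rule, u_s = exp(2s)(w_s + 2w), u_ss = exp(2s)(w_ss + 4w_s + 4w), u_tt = exp(2s)w_tt.
Substituting into the PDE and dividing by exp(2s): w_tt = (w_ss + 4w_s + 4w) - 4(w_s + 2w) + 4w.
The lower-order terms cancel, leaving the standard wave equation w_tt = w_ss.
Initial data for w: w(s,0) = exp(-2s)u(s,0) = -sin(2s); w_t(s,0) = exp(-2s)u_t(s,0) = 0. The boundary conditions carry over: w(0,t) = w(π,t) = 0.
Solve for w:
  Using separation of variables w = X(s)T(t):
  Eigenfunctions: sin(ns), n = 1, 2, 3, ...
  General solution: w(s, t) = Σ [A_n cos(n t) + B_n sin(n t)] sin(ns)
  From w(s,0) = -sin(2s): A_2=-1. From w_t(s,0) = 0: all B_n = 0.
Hence w(s,t) = -sin(2s)cos(2t).
Transform back: u(s,t) = exp(2s)w(s,t).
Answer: u(s, t) = -exp(2s)sin(2s)cos(2t)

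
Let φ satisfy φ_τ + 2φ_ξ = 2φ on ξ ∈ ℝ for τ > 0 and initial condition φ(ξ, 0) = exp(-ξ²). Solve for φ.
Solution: Substitute φ = exp(2τ)u, i.e. u = exp(-2τ)φ.
By the product rule, φ_τ = exp(2τ)(u_τ + 2u), φ_ξ = exp(2τ)u_ξ.
Substituting into the PDE and dividing by exp(2τ): u_τ + 2u + 2u_ξ = 2u.
The lower-order terms cancel, leaving the standard advection equation u_τ + 2u_ξ = 0.
Initial data for u: u(ξ,0) = φ(ξ,0) = exp(-ξ²).
Solve for u:
  By method of characteristics (waves move right with speed 2):
  Along characteristics ξ - 2τ = const, u is constant, so u(ξ,τ) = f(ξ - 2τ) with f = u(·, 0).
Hence u(ξ,τ) = exp(-(ξ - 2τ)²).
Transform back: φ(ξ,τ) = exp(2τ)u(ξ,τ).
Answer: φ(ξ, τ) = exp(2τ)exp(-(ξ - 2τ)²)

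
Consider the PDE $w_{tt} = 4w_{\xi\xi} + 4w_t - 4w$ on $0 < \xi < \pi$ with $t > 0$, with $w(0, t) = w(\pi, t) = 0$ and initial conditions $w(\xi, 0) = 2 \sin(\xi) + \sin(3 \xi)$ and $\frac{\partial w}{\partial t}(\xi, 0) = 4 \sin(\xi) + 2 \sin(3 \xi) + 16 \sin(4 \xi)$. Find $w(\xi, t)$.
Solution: Substitute $w = e^{2t}u$, i.e. $u = e^{-2t}w$.
By the product rule, $w_t = e^{2t}(u_t + 2u)$, $w_{tt} = e^{2t}(u_{tt} + 4u_t + 4u)$, $w_{\xi\xi} = e^{2t}u_{\xi\xi}$.
Substituting into the PDE and dividing by $e^{2t}$: $u_{tt} + 4u_t + 4u = 4u_{\xi\xi} + 4(u_t + 2u) - 4u$.
The lower-order terms cancel, leaving the standard wave equation $u_{tt} = 4u_{\xi\xi}$.
Initial data for $u$: $u(\xi,0) = w(\xi,0) = 2 \sin(\xi) + \sin(3 \xi)$; $u_t(\xi,0) = w_t(\xi,0) - 2w(\xi,0) = 16 \sin(4 \xi)$. The boundary conditions carry over: $u(0,t) = u(\pi,t) = 0$.
Solve for $u$:
  Using separation of variables $u = X(\xi)T(t)$:
  Eigenfunctions: $\sin(n\xi)$, $n = 1, 2, 3, \ldots$
  General solution: $u(\xi, t) = \sum [A_n \cos(2n t) + B_n \sin(2n t)] \sin(n\xi)$
  From $u(\xi,0) = 2 \sin(\xi) + \sin(3 \xi)$: $A_1=2, A_3=1$. From $u_t(\xi,0) = 16 \sin(4 \xi)$, using $u_t(\xi,0) = \sum \omega_n B_n \sin(n\xi)$ with $\omega_n = 2n$: $B_4 = 16/8 = 2$.
Hence $u(\xi,t) = 2 \sin(8 t) \sin(4 \xi) + 2 \sin(\xi) \cos(2 t) + \sin(3 \xi) \cos(6 t)$.
Transform back: $w(\xi,t) = e^{2t}u(\xi,t)$.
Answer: $w(\xi, t) = 2 e^{2 t} \sin(\xi) \cos(2 t) + e^{2 t} \sin(3 \xi) \cos(6 t) + 2 e^{2 t} \sin(4 \xi) \sin(8 t)$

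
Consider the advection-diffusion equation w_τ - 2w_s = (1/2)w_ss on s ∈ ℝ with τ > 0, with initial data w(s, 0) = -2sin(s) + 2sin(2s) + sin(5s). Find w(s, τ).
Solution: Moving frame: η = s + 2τ, σ = τ, w = u(η,σ), so w_τ = u_σ + 2u_η and w_ss = u_ηη.
Hence w_τ - 2w_s = u_σ and the PDE becomes the heat equation u_σ = (1/2)u_ηη on η ∈ ℝ.
Initial data: u(η,0) = w(η,0) = -2sin(η) + 2sin(2η) + sin(5η). Each mode sin(nη) decays as exp(-n²σ/2) on ℝ, so u(η,σ) = Σ c_n exp(-n²σ/2) sin(nη) with c_1=-2, c_2=2, c_5=1: u(η,σ) = 2exp(-2σ)sin(2η) - 2exp(-σ/2)sin(η) + exp(-25σ/2)sin(5η).
Substituting back: w(s,τ) = u(s + 2τ, τ).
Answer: w(s, τ) = 2exp(-2τ)sin(2s + 4τ) - 2exp(-τ/2)sin(s + 2τ) + exp(-25τ/2)sin(5s + 10τ)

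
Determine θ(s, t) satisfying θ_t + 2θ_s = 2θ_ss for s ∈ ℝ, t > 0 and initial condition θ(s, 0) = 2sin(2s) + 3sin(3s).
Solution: Change to a moving frame: let η = s - 2t, σ = t and write θ(s,t) = u(η,σ).
By the chain rule θ_t = u_σ - 2u_η, θ_s = u_η, θ_ss = u_ηη.
Then θ_t + 2θ_s = u_σ: the advection term cancels and the PDE becomes the heat equation u_σ = 2u_ηη on η ∈ ℝ.
Initial data: u(η,0) = θ(η,0) = 2sin(2η) + 3sin(3η).
On η ∈ ℝ each mode satisfies (sin(nη))″ = -n² sin(nη), so exp(-2n²σ) sin(nη) solves the heat equation; by superposition u(η,σ) = Σ c_n exp(-2n²σ) sin(nη).
Reading off the coefficients: c_2=2, c_3=3, so u(η,σ) = 2exp(-8σ)sin(2η) + 3exp(-18σ)sin(3η).
Substituting back η = s - 2t, σ = t: θ(s,t) = u(s - 2t, t).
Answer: θ(s, t) = 2exp(-8t)sin(2s - 4t) + 3exp(-18t)sin(3s - 6t)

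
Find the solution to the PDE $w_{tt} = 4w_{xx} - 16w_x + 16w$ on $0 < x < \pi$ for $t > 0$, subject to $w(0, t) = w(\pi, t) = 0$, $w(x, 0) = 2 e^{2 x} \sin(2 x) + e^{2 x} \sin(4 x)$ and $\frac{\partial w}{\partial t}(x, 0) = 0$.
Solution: Substitute $w = e^{2x}u$.
Then $w_x = e^{2x}(u_x + 2u)$, $w_{xx} = e^{2x}(u_{xx} + 4u_x + 4u)$, $w_{tt} = e^{2x}u_{tt}$; substituting and dividing by $e^{2x}$, the lower-order terms cancel: $u_{tt} = 4u_{xx}$ (standard wave equation).
Data for $u$: $u(x,0) = e^{-2x}w(x,0) = 2 \sin(2 x) + \sin(4 x)$; $u_t(x,0) = e^{-2x}w_t(x,0) = 0$. The boundary conditions carry over: $u(0,t) = u(\pi,t) = 0$.
Separating variables: $u = \sum [A_n \cos(\omega_n t) + B_n \sin(\omega_n t)] \sin(nx)$, $\omega_n = 2n$. From ICs: $A_2=2, A_4=1$.
So $u(x,t) = 2 \sin(2 x) \cos(4 t) + \sin(4 x) \cos(8 t)$, and $w(x,t) = e^{2x}u(x,t)$.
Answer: $w(x, t) = 2 e^{2 x} \sin(2 x) \cos(4 t) + e^{2 x} \sin(4 x) \cos(8 t)$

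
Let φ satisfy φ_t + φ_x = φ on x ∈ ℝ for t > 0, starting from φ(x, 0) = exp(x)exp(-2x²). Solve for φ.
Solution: Substitute φ = exp(x)u.
Then φ_x = exp(x)(u_x + u), φ_t = exp(x)u_t; substituting and dividing by exp(x), the lower-order terms cancel: u_t + u_x = 0 (standard advection equation).
Data for u: u(x,0) = exp(-x)φ(x,0) = exp(-2x²).
By characteristics (dx/dt = 1), u(x,t) = f(x - t) with f = u(·, 0).
So u(x,t) = exp(-2(-t + x)²), and φ(x,t) = exp(x)u(x,t).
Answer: φ(x, t) = exp(x)exp(-2(-t + x)²)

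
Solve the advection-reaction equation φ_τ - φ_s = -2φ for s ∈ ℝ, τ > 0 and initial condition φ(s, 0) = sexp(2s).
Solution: Substitute φ = exp(2s)u.
Then φ_s = exp(2s)(u_s + 2u), φ_τ = exp(2s)u_τ; substituting and dividing by exp(2s), the lower-order terms cancel: u_τ - u_s = 0 (standard advection equation).
Data for u: u(s,0) = exp(-2s)φ(s,0) = s.
By characteristics (ds/dτ = -1), u(s,τ) = f(s + τ) with f = u(·, 0).
So u(s,τ) = s + τ, and φ(s,τ) = exp(2s)u(s,τ).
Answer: φ(s, τ) = sexp(2s) + τexp(2s)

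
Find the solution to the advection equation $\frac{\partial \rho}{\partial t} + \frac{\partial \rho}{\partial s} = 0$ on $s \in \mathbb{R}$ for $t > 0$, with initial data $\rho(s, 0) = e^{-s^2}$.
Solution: By method of characteristics (waves move right with speed 1):
Along characteristics $s - t =$ const, $\rho$ is constant, so $\rho(s,t) = f(s - t)$ with $f = \rho( \cdot , 0)$.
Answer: $\rho(s, t) = e^{-(s - t)^2}$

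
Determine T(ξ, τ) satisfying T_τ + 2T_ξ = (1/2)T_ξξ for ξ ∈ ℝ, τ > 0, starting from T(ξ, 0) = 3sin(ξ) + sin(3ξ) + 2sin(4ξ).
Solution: Moving frame: η = ξ - 2τ, σ = τ, T = u(η,σ), so T_τ = u_σ - 2u_η and T_ξξ = u_ηη.
Hence T_τ + 2T_ξ = u_σ and the PDE becomes the heat equation u_σ = (1/2)u_ηη on η ∈ ℝ.
Initial data: u(η,0) = T(η,0) = 3sin(η) + sin(3η) + 2sin(4η). Each mode sin(nη) decays as exp(-n²σ/2) on ℝ, so u(η,σ) = Σ c_n exp(-n²σ/2) sin(nη) with c_1=3, c_3=1, c_4=2: u(η,σ) = 2exp(-8σ)sin(4η) + 3exp(-σ/2)sin(η) + exp(-9σ/2)sin(3η).
Substituting back: T(ξ,τ) = u(ξ - 2τ, τ).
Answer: T(ξ, τ) = 2exp(-8τ)sin(4ξ - 8τ) + 3exp(-τ/2)sin(ξ - 2τ) + exp(-9τ/2)sin(3ξ - 6τ)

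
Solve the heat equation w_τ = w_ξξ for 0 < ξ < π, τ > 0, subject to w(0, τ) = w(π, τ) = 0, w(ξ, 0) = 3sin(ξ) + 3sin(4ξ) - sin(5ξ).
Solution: Using separation of variables w = X(ξ)T(τ):
Eigenfunctions: sin(nξ), n = 1, 2, 3, ...
General solution: w(ξ, τ) = Σ c_n sin(nξ) exp(-n² τ)
Matching w(ξ,0) = 3sin(ξ) + 3sin(4ξ) - sin(5ξ) term by term: c_1=3, c_4=3, c_5=-1.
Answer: w(ξ, τ) = 3exp(-τ)sin(ξ) + 3exp(-16τ)sin(4ξ) - exp(-25τ)sin(5ξ)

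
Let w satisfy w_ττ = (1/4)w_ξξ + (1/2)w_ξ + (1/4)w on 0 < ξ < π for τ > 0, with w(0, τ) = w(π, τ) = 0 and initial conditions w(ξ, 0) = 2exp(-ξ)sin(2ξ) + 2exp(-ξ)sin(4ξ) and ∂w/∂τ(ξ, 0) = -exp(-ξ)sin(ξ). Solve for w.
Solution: Substitute w = exp(-ξ)u.
Then w_ξ = exp(-ξ)(u_ξ - u), w_ξξ = exp(-ξ)(u_ξξ - 2u_ξ + u), w_ττ = exp(-ξ)u_ττ; substituting and dividing by exp(-ξ), the lower-order terms cancel: u_ττ = (1/4)u_ξξ (standard wave equation).
Data for u: u(ξ,0) = exp(ξ)w(ξ,0) = 2sin(2ξ) + 2sin(4ξ); u_τ(ξ,0) = exp(ξ)w_τ(ξ,0) = -sin(ξ). The boundary conditions carry over: u(0,τ) = u(π,τ) = 0.
Separating variables: u = Σ [A_n cos(ω_n τ) + B_n sin(ω_n τ)] sin(nξ), ω_n = n/2. From ICs (B_n = velocity coefficient / ω_n): A_2=2, A_4=2, B_1=-2.
So u(ξ,τ) = -2sin(ξ)sin(τ/2) + 2sin(2ξ)cos(τ) + 2sin(4ξ)cos(2τ), and w(ξ,τ) = exp(-ξ)u(ξ,τ).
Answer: w(ξ, τ) = -2exp(-ξ)sin(ξ)sin(τ/2) + 2exp(-ξ)sin(2ξ)cos(τ) + 2exp(-ξ)sin(4ξ)cos(2τ)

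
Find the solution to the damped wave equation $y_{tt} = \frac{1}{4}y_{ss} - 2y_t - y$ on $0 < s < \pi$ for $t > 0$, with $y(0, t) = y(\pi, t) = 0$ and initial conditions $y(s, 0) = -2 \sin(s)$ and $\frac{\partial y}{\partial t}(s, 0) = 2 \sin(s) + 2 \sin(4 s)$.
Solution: Substitute $y = e^{-t}u$, i.e. $u = e^{t}y$.
By the product rule, $y_t = e^{-t}(u_t - u)$, $y_{tt} = e^{-t}(u_{tt} - 2u_t + u)$, $y_{ss} = e^{-t}u_{ss}$.
Substituting into the PDE and dividing by $e^{-t}$: $u_{tt} - 2u_t + u = \frac{1}{4}u_{ss} - 2(u_t - u) - u$.
The lower-order terms cancel, leaving the standard wave equation $u_{tt} = \frac{1}{4}u_{ss}$.
Initial data for $u$: $u(s,0) = y(s,0) = -2 \sin(s)$; $u_t(s,0) = y_t(s,0) + y(s,0) = 2 \sin(4 s)$. The boundary conditions carry over: $u(0,t) = u(\pi,t) = 0$.
Solve for $u$:
  Using separation of variables $u = X(s)T(t)$:
  Eigenfunctions: $\sin(ns)$, $n = 1, 2, 3, \ldots$
  General solution: $u(s, t) = \sum [A_n \cos(n t/2) + B_n \sin(n t/2)] \sin(ns)$
  From $u(s,0) = -2 \sin(s)$: $A_1=-2$. From $u_t(s,0) = 2 \sin(4 s)$, using $u_t(s,0) = \sum \omega_n B_n \sin(ns)$ with $\omega_n = n/2$: $B_4 = 2/2 = 1$.
Hence $u(s,t) = -2 \sin(s) \cos(t/2) + \sin(4 s) \sin(2 t)$.
Transform back: $y(s,t) = e^{-t}u(s,t)$.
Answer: $y(s, t) = -2 e^{-t} \sin(s) \cos(t/2) + e^{-t} \sin(4 s) \sin(2 t)$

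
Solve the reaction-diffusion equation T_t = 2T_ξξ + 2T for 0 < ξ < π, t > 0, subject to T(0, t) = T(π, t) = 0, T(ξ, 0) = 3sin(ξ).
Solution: Substitute T = exp(2t)u.
Then T_t = exp(2t)(u_t + 2u), T_ξξ = exp(2t)u_ξξ; substituting and dividing by exp(2t), the lower-order terms cancel: u_t = 2u_ξξ (standard heat equation).
Data for u: u(ξ,0) = T(ξ,0) = 3sin(ξ). The boundary conditions carry over: u(0,t) = u(π,t) = 0.
Separating variables: u = Σ c_n exp(-2n²t) sin(nξ). From u(ξ,0) = 3sin(ξ): c_1=3.
So u(ξ,t) = 3exp(-2t)sin(ξ), and T(ξ,t) = exp(2t)u(ξ,t).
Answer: T(ξ, t) = 3sin(ξ)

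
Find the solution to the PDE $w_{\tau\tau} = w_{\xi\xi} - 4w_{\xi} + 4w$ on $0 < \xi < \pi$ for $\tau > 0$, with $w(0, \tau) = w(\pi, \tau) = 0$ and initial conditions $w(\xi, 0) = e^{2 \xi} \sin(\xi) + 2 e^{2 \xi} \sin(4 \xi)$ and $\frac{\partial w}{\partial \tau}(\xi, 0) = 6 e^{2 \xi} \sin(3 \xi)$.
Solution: Substitute $w = e^{2\xi}u$.
Then $w_{\xi} = e^{2\xi}(u_{\xi} + 2u)$, $w_{\xi\xi} = e^{2\xi}(u_{\xi\xi} + 4u_{\xi} + 4u)$, $w_{\tau\tau} = e^{2\xi}u_{\tau\tau}$; substituting and dividing by $e^{2\xi}$, the lower-order terms cancel: $u_{\tau\tau} = u_{\xi\xi}$ (standard wave equation).
Data for $u$: $u(\xi,0) = e^{-2\xi}w(\xi,0) = \sin(\xi) + 2 \sin(4 \xi)$; $u_{\tau}(\xi,0) = e^{-2\xi}w_{\tau}(\xi,0) = 6 \sin(3 \xi)$. The boundary conditions carry over: $u(0,\tau) = u(\pi,\tau) = 0$.
Separating variables: $u = \sum [A_n \cos(\omega_n \tau) + B_n \sin(\omega_n \tau)] \sin(n\xi)$, $\omega_n = n$. From ICs ($B_n$ = velocity coefficient / $\omega_n$): $A_1=1, A_4=2, B_3=2$.
So $u(\xi,\tau) = \sin(\xi) \cos(\tau) + 2 \sin(3 \xi) \sin(3 \tau) + 2 \sin(4 \xi) \cos(4 \tau)$, and $w(\xi,\tau) = e^{2\xi}u(\xi,\tau)$.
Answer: $w(\xi, \tau) = 2 e^{2 \xi} \sin(3 \tau) \sin(3 \xi) + e^{2 \xi} \sin(\xi) \cos(\tau) + 2 e^{2 \xi} \sin(4 \xi) \cos(4 \tau)$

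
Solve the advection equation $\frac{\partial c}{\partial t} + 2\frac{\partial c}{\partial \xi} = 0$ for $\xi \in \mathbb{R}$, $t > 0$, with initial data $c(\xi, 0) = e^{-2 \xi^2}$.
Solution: By characteristics ($d\xi/dt = 2$), $c(\xi,t) = f(\xi - 2t)$ with $f = c( \cdot , 0)$.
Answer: $c(\xi, t) = e^{-2 (\xi - 2 t)^2}$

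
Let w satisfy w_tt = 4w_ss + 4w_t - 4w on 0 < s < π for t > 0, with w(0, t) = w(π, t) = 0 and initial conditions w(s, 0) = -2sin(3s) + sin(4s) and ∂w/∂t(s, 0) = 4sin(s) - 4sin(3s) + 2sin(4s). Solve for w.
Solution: Substitute w = exp(2t)u.
Then w_t = exp(2t)(u_t + 2u), w_tt = exp(2t)(u_tt + 4u_t + 4u), w_ss = exp(2t)u_ss; substituting and dividing by exp(2t), the lower-order terms cancel: u_tt = 4u_ss (standard wave equation).
Data for u: u(s,0) = w(s,0) = -2sin(3s) + sin(4s); u_t(s,0) = w_t(s,0) - 2w(s,0) = 4sin(s). The boundary conditions carry over: u(0,t) = u(π,t) = 0.
Separating variables: u = Σ [A_n cos(ω_n t) + B_n sin(ω_n t)] sin(ns), ω_n = 2n. From ICs (B_n = velocity coefficient / ω_n): A_3=-2, A_4=1, B_1=2.
So u(s,t) = 2sin(s)sin(2t) - 2sin(3s)cos(6t) + sin(4s)cos(8t), and w(s,t) = exp(2t)u(s,t).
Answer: w(s, t) = 2exp(2t)sin(s)sin(2t) - 2exp(2t)sin(3s)cos(6t) + exp(2t)sin(4s)cos(8t)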